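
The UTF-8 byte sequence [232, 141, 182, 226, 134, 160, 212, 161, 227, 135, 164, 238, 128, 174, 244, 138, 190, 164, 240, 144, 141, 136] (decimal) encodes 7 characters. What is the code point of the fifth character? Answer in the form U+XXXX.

U+E02E

Offset 0: leading byte 0xE8 = 11101000 → 3-byte char #1 = E8 8D B6.
Offset 3: leading byte 0xE2 = 11100010 → 3-byte char #2 = E2 86 A0.
Offset 6: leading byte 0xD4 = 11010100 → 2-byte char #3 = D4 A1.
Offset 8: leading byte 0xE3 = 11100011 → 3-byte char #4 = E3 87 A4.
Offset 11: leading byte 0xEE = 11101110 → 3-byte char #5 = EE 80 AE.
Leading byte 0xEE = 11101110 matches 1110xxxx → 3-byte sequence.
Byte 1: 0xEE = 11101110, payload 1110 (4 bits).
Byte 2: 0x80 = 10000000 (10xxxxxx ✓), payload 000000.
Byte 3: 0xAE = 10101110 (10xxxxxx ✓), payload 101110.
Concatenate: 1110000000101110 = 0xE02E (16 bits → U+E02E).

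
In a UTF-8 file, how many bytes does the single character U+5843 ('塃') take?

U+5843 = 0x5843. UTF-8 uses 1 byte below 0x80, 2 below 0x800, 3 below 0x10000, 4 up to 0x10FFFF. 0x5843 is in U+0800–U+FFFF → 3 bytes.

3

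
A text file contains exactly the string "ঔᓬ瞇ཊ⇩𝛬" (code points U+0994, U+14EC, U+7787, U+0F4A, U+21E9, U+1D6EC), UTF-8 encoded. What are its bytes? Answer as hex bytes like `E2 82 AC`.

E0 A6 94 E1 93 AC E7 9E 87 E0 BD 8A E2 87 A9 F0 9D 9B AC

U+0994: 3-byte form → E0 A6 94.
U+14EC: 3-byte form → E1 93 AC.
U+7787: 3-byte form → E7 9E 87.
U+0F4A: 3-byte form → E0 BD 8A.
U+21E9: 3-byte form → E2 87 A9.
U+1D6EC: 4-byte form → F0 9D 9B AC.
Concatenated (19 bytes): E0 A6 94 E1 93 AC E7 9E 87 E0 BD 8A E2 87 A9 F0 9D 9B AC.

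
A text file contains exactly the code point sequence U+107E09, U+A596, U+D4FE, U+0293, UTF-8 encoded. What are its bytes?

U+107E09: 4-byte form → F4 87 B8 89.
U+A596: 3-byte form → EA 96 96.
U+D4FE: 3-byte form → ED 93 BE.
U+0293: 2-byte form → CA 93.
Concatenated (12 bytes): F4 87 B8 89 EA 96 96 ED 93 BE CA 93.

F4 87 B8 89 EA 96 96 ED 93 BE CA 93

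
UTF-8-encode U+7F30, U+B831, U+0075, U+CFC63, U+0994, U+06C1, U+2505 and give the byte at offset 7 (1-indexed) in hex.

0x75

1-indexed offset 7 is 0-indexed offset 6.
U+7F30 → 3-byte form E7 BC B0 at offsets 0–2.
U+B831 → 3-byte form EB A0 B1 at offsets 3–5.
U+0075 → 1-byte form 75 at offsets 6–6.
Offset 6 falls in char 3's range; it's byte 1 of 75 = 0x75.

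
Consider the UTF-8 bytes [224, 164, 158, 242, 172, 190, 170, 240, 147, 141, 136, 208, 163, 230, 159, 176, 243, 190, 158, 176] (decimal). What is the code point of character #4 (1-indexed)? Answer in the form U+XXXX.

Offset 0: leading byte 0xE0 = 11100000 → 3-byte char #1 = E0 A4 9E.
Offset 3: leading byte 0xF2 = 11110010 → 4-byte char #2 = F2 AC BE AA.
Offset 7: leading byte 0xF0 = 11110000 → 4-byte char #3 = F0 93 8D 88.
Offset 11: leading byte 0xD0 = 11010000 → 2-byte char #4 = D0 A3.
Leading byte 0xD0 = 11010000 matches 110xxxxx → 2-byte sequence.
Byte 1: 0xD0 = 11010000, payload 10000 (5 bits).
Byte 2: 0xA3 = 10100011 (10xxxxxx ✓), payload 100011.
Concatenate: 10000100011 = 0x423 (11 bits → U+0423).

U+0423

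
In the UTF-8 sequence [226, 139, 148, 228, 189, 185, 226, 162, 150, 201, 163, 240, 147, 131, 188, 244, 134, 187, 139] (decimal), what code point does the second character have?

U+4F79

Offset 0: leading byte 0xE2 = 11100010 → 3-byte char #1 = E2 8B 94.
Offset 3: leading byte 0xE4 = 11100100 → 3-byte char #2 = E4 BD B9.
Leading byte 0xE4 = 11100100 matches 1110xxxx → 3-byte sequence.
Byte 1: 0xE4 = 11100100, payload 0100 (4 bits).
Byte 2: 0xBD = 10111101 (10xxxxxx ✓), payload 111101.
Byte 3: 0xB9 = 10111001 (10xxxxxx ✓), payload 111001.
Concatenate: 0100111101111001 = 0x4F79 (16 bits → U+4F79).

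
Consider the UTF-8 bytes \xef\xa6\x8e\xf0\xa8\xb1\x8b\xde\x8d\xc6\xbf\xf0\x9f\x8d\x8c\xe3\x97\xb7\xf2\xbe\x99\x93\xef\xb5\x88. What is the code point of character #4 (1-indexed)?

U+01BF

Offset 0: leading byte 0xEF = 11101111 → 3-byte char #1 = EF A6 8E.
Offset 3: leading byte 0xF0 = 11110000 → 4-byte char #2 = F0 A8 B1 8B.
Offset 7: leading byte 0xDE = 11011110 → 2-byte char #3 = DE 8D.
Offset 9: leading byte 0xC6 = 11000110 → 2-byte char #4 = C6 BF.
Leading byte 0xC6 = 11000110 matches 110xxxxx → 2-byte sequence.
Byte 1: 0xC6 = 11000110, payload 00110 (5 bits).
Byte 2: 0xBF = 10111111 (10xxxxxx ✓), payload 111111.
Concatenate: 00110111111 = 0x1BF (11 bits → U+01BF).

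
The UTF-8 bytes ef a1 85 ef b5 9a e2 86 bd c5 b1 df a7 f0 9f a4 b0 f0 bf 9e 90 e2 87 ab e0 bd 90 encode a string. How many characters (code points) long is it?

9

Byte at offset 0: 0xEF = 11101111 → 3-byte char (#1). Advance 3.
Byte at offset 3: 0xEF = 11101111 → 3-byte char (#2). Advance 3.
Byte at offset 6: 0xE2 = 11100010 → 3-byte char (#3). Advance 3.
Byte at offset 9: 0xC5 = 11000101 → 2-byte char (#4). Advance 2.
Byte at offset 11: 0xDF = 11011111 → 2-byte char (#5). Advance 2.
Byte at offset 13: 0xF0 = 11110000 → 4-byte char (#6). Advance 4.
Byte at offset 17: 0xF0 = 11110000 → 4-byte char (#7). Advance 4.
Byte at offset 21: 0xE2 = 11100010 → 3-byte char (#8). Advance 3.
Byte at offset 24: 0xE0 = 11100000 → 3-byte char (#9). Advance 3.
Reached end at offset 27 after 9 code points.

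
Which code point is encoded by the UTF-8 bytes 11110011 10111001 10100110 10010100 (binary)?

Leading byte 0xF3 = 11110011 matches 11110xxx → 4-byte sequence.
Byte 1: 0xF3 = 11110011, payload 011 (3 bits).
Byte 2: 0xB9 = 10111001 (10xxxxxx ✓), payload 111001.
Byte 3: 0xA6 = 10100110 (10xxxxxx ✓), payload 100110.
Byte 4: 0x94 = 10010100 (10xxxxxx ✓), payload 010100.
Concatenate: 011111001100110010100 = 0xF9994 (21 bits → U+F9994).

U+F9994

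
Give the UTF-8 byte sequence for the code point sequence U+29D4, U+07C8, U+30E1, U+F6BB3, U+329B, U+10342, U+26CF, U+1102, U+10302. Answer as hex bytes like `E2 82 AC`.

U+29D4: 3-byte form → E2 A7 94.
U+07C8: 2-byte form → DF 88.
U+30E1: 3-byte form → E3 83 A1.
U+F6BB3: 4-byte form → F3 B6 AE B3.
U+329B: 3-byte form → E3 8A 9B.
U+10342: 4-byte form → F0 90 8D 82.
U+26CF: 3-byte form → E2 9B 8F.
U+1102: 3-byte form → E1 84 82.
U+10302: 4-byte form → F0 90 8C 82.
Concatenated (29 bytes): E2 A7 94 DF 88 E3 83 A1 F3 B6 AE B3 E3 8A 9B F0 90 8D 82 E2 9B 8F E1 84 82 F0 90 8C 82.

E2 A7 94 DF 88 E3 83 A1 F3 B6 AE B3 E3 8A 9B F0 90 8D 82 E2 9B 8F E1 84 82 F0 90 8C 82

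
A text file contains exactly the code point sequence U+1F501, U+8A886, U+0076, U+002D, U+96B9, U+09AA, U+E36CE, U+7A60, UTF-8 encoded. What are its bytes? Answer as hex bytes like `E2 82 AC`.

U+1F501: 4-byte form → F0 9F 94 81.
U+8A886: 4-byte form → F2 8A A2 86.
U+0076: 1-byte form → 76.
U+002D: 1-byte form → 2D.
U+96B9: 3-byte form → E9 9A B9.
U+09AA: 3-byte form → E0 A6 AA.
U+E36CE: 4-byte form → F3 A3 9B 8E.
U+7A60: 3-byte form → E7 A9 A0.
Concatenated (23 bytes): F0 9F 94 81 F2 8A A2 86 76 2D E9 9A B9 E0 A6 AA F3 A3 9B 8E E7 A9 A0.

F0 9F 94 81 F2 8A A2 86 76 2D E9 9A B9 E0 A6 AA F3 A3 9B 8E E7 A9 A0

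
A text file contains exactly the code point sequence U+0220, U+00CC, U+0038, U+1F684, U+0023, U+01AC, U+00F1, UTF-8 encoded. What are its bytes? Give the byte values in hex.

C8 A0 C3 8C 38 F0 9F 9A 84 23 C6 AC C3 B1

U+0220: 2-byte form → C8 A0.
U+00CC: 2-byte form → C3 8C.
U+0038: 1-byte form → 38.
U+1F684: 4-byte form → F0 9F 9A 84.
U+0023: 1-byte form → 23.
U+01AC: 2-byte form → C6 AC.
U+00F1: 2-byte form → C3 B1.
Concatenated (14 bytes): C8 A0 C3 8C 38 F0 9F 9A 84 23 C6 AC C3 B1.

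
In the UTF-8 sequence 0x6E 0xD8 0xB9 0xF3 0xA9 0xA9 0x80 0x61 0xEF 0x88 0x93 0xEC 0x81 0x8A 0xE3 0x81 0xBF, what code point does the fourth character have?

Offset 0: leading byte 0x6E = 01101110 → 1-byte char #1 = 6E.
Offset 1: leading byte 0xD8 = 11011000 → 2-byte char #2 = D8 B9.
Offset 3: leading byte 0xF3 = 11110011 → 4-byte char #3 = F3 A9 A9 80.
Offset 7: leading byte 0x61 = 01100001 → 1-byte char #4 = 61.
Leading byte 0x61 = 01100001 matches 0xxxxxxx → 1-byte sequence.
Byte 1: 0x61 = 01100001, payload 1100001 (7 bits).
Concatenate: 1100001 = 0x61 (7 bits → U+0061).

U+0061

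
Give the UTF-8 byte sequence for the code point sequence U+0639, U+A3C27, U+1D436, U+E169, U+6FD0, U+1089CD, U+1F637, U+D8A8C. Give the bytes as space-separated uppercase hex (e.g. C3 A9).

D8 B9 F2 A3 B0 A7 F0 9D 90 B6 EE 85 A9 E6 BF 90 F4 88 A7 8D F0 9F 98 B7 F3 98 AA 8C

U+0639: 2-byte form → D8 B9.
U+A3C27: 4-byte form → F2 A3 B0 A7.
U+1D436: 4-byte form → F0 9D 90 B6.
U+E169: 3-byte form → EE 85 A9.
U+6FD0: 3-byte form → E6 BF 90.
U+1089CD: 4-byte form → F4 88 A7 8D.
U+1F637: 4-byte form → F0 9F 98 B7.
U+D8A8C: 4-byte form → F3 98 AA 8C.
Concatenated (28 bytes): D8 B9 F2 A3 B0 A7 F0 9D 90 B6 EE 85 A9 E6 BF 90 F4 88 A7 8D F0 9F 98 B7 F3 98 AA 8C.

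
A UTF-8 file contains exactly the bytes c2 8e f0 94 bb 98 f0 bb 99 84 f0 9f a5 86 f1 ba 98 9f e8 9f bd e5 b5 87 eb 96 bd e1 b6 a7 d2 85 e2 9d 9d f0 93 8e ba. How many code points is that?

12

Byte at offset 0: 0xC2 = 11000010 → 2-byte char (#1). Advance 2.
Byte at offset 2: 0xF0 = 11110000 → 4-byte char (#2). Advance 4.
Byte at offset 6: 0xF0 = 11110000 → 4-byte char (#3). Advance 4.
Byte at offset 10: 0xF0 = 11110000 → 4-byte char (#4). Advance 4.
Byte at offset 14: 0xF1 = 11110001 → 4-byte char (#5). Advance 4.
Byte at offset 18: 0xE8 = 11101000 → 3-byte char (#6). Advance 3.
Byte at offset 21: 0xE5 = 11100101 → 3-byte char (#7). Advance 3.
Byte at offset 24: 0xEB = 11101011 → 3-byte char (#8). Advance 3.
Byte at offset 27: 0xE1 = 11100001 → 3-byte char (#9). Advance 3.
Byte at offset 30: 0xD2 = 11010010 → 2-byte char (#10). Advance 2.
Byte at offset 32: 0xE2 = 11100010 → 3-byte char (#11). Advance 3.
Byte at offset 35: 0xF0 = 11110000 → 4-byte char (#12). Advance 4.
Reached end at offset 39 after 12 code points.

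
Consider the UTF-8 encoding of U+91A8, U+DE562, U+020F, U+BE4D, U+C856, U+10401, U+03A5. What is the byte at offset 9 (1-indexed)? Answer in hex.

1-indexed offset 9 is 0-indexed offset 8.
U+91A8 → 3-byte form E9 86 A8 at offsets 0–2.
U+DE562 → 4-byte form F3 9E 95 A2 at offsets 3–6.
U+020F → 2-byte form C8 8F at offsets 7–8.
Offset 8 falls in char 3's range; it's byte 2 of C8 8F = 0x8F.

0x8F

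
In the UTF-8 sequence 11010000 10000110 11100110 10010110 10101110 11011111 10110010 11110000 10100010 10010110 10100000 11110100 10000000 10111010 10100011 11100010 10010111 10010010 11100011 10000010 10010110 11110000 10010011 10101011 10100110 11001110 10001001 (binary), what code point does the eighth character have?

Offset 0: leading byte 0xD0 = 11010000 → 2-byte char #1 = D0 86.
Offset 2: leading byte 0xE6 = 11100110 → 3-byte char #2 = E6 96 AE.
Offset 5: leading byte 0xDF = 11011111 → 2-byte char #3 = DF B2.
Offset 7: leading byte 0xF0 = 11110000 → 4-byte char #4 = F0 A2 96 A0.
Offset 11: leading byte 0xF4 = 11110100 → 4-byte char #5 = F4 80 BA A3.
Offset 15: leading byte 0xE2 = 11100010 → 3-byte char #6 = E2 97 92.
Offset 18: leading byte 0xE3 = 11100011 → 3-byte char #7 = E3 82 96.
Offset 21: leading byte 0xF0 = 11110000 → 4-byte char #8 = F0 93 AB A6.
Leading byte 0xF0 = 11110000 matches 11110xxx → 4-byte sequence.
Byte 1: 0xF0 = 11110000, payload 000 (3 bits).
Byte 2: 0x93 = 10010011 (10xxxxxx ✓), payload 010011.
Byte 3: 0xAB = 10101011 (10xxxxxx ✓), payload 101011.
Byte 4: 0xA6 = 10100110 (10xxxxxx ✓), payload 100110.
Concatenate: 000010011101011100110 = 0x13AE6 (21 bits → U+13AE6).

U+13AE6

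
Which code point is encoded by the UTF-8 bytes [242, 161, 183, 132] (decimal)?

U+A1DC4

Leading byte 0xF2 = 11110010 matches 11110xxx → 4-byte sequence.
Byte 1: 0xF2 = 11110010, payload 010 (3 bits).
Byte 2: 0xA1 = 10100001 (10xxxxxx ✓), payload 100001.
Byte 3: 0xB7 = 10110111 (10xxxxxx ✓), payload 110111.
Byte 4: 0x84 = 10000100 (10xxxxxx ✓), payload 000100.
Concatenate: 010100001110111000100 = 0xA1DC4 (21 bits → U+A1DC4).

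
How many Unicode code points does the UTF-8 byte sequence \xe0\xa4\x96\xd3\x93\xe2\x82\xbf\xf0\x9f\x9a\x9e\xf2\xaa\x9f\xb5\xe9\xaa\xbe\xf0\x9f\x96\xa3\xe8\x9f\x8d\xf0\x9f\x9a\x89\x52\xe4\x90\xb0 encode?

11

Byte at offset 0: 0xE0 = 11100000 → 3-byte char (#1). Advance 3.
Byte at offset 3: 0xD3 = 11010011 → 2-byte char (#2). Advance 2.
Byte at offset 5: 0xE2 = 11100010 → 3-byte char (#3). Advance 3.
Byte at offset 8: 0xF0 = 11110000 → 4-byte char (#4). Advance 4.
Byte at offset 12: 0xF2 = 11110010 → 4-byte char (#5). Advance 4.
Byte at offset 16: 0xE9 = 11101001 → 3-byte char (#6). Advance 3.
Byte at offset 19: 0xF0 = 11110000 → 4-byte char (#7). Advance 4.
Byte at offset 23: 0xE8 = 11101000 → 3-byte char (#8). Advance 3.
Byte at offset 26: 0xF0 = 11110000 → 4-byte char (#9). Advance 4.
Byte at offset 30: 0x52 = 01010010 → 1-byte char (#10). Advance 1.
Byte at offset 31: 0xE4 = 11100100 → 3-byte char (#11). Advance 3.
Reached end at offset 34 after 11 code points.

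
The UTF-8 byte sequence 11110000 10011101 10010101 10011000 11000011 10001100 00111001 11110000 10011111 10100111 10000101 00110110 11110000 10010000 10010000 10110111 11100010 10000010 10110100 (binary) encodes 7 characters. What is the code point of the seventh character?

U+20B4

Offset 0: leading byte 0xF0 = 11110000 → 4-byte char #1 = F0 9D 95 98.
Offset 4: leading byte 0xC3 = 11000011 → 2-byte char #2 = C3 8C.
Offset 6: leading byte 0x39 = 00111001 → 1-byte char #3 = 39.
Offset 7: leading byte 0xF0 = 11110000 → 4-byte char #4 = F0 9F A7 85.
Offset 11: leading byte 0x36 = 00110110 → 1-byte char #5 = 36.
Offset 12: leading byte 0xF0 = 11110000 → 4-byte char #6 = F0 90 90 B7.
Offset 16: leading byte 0xE2 = 11100010 → 3-byte char #7 = E2 82 B4.
Leading byte 0xE2 = 11100010 matches 1110xxxx → 3-byte sequence.
Byte 1: 0xE2 = 11100010, payload 0010 (4 bits).
Byte 2: 0x82 = 10000010 (10xxxxxx ✓), payload 000010.
Byte 3: 0xB4 = 10110100 (10xxxxxx ✓), payload 110100.
Concatenate: 0010000010110100 = 0x20B4 (16 bits → U+20B4).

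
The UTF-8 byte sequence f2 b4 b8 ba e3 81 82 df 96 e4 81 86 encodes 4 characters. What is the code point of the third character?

Offset 0: leading byte 0xF2 = 11110010 → 4-byte char #1 = F2 B4 B8 BA.
Offset 4: leading byte 0xE3 = 11100011 → 3-byte char #2 = E3 81 82.
Offset 7: leading byte 0xDF = 11011111 → 2-byte char #3 = DF 96.
Leading byte 0xDF = 11011111 matches 110xxxxx → 2-byte sequence.
Byte 1: 0xDF = 11011111, payload 11111 (5 bits).
Byte 2: 0x96 = 10010110 (10xxxxxx ✓), payload 010110.
Concatenate: 11111010110 = 0x7D6 (11 bits → U+07D6).

U+07D6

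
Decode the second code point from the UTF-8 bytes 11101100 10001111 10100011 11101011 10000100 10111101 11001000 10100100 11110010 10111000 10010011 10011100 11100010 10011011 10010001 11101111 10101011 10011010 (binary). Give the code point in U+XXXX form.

Offset 0: leading byte 0xEC = 11101100 → 3-byte char #1 = EC 8F A3.
Offset 3: leading byte 0xEB = 11101011 → 3-byte char #2 = EB 84 BD.
Leading byte 0xEB = 11101011 matches 1110xxxx → 3-byte sequence.
Byte 1: 0xEB = 11101011, payload 1011 (4 bits).
Byte 2: 0x84 = 10000100 (10xxxxxx ✓), payload 000100.
Byte 3: 0xBD = 10111101 (10xxxxxx ✓), payload 111101.
Concatenate: 1011000100111101 = 0xB13D (16 bits → U+B13D).

U+B13D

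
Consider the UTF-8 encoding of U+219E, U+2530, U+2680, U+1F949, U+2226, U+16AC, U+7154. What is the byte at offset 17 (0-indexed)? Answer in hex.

U+219E → 3-byte form E2 86 9E at offsets 0–2.
U+2530 → 3-byte form E2 94 B0 at offsets 3–5.
U+2680 → 3-byte form E2 9A 80 at offsets 6–8.
U+1F949 → 4-byte form F0 9F A5 89 at offsets 9–12.
U+2226 → 3-byte form E2 88 A6 at offsets 13–15.
U+16AC → 3-byte form E1 9A AC at offsets 16–18.
Offset 17 falls in char 6's range; it's byte 2 of E1 9A AC = 0x9A.

0x9A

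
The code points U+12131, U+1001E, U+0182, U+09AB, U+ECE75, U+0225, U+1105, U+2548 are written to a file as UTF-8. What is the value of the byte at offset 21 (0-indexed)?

0x85

U+12131 → 4-byte form F0 92 84 B1 at offsets 0–3.
U+1001E → 4-byte form F0 90 80 9E at offsets 4–7.
U+0182 → 2-byte form C6 82 at offsets 8–9.
U+09AB → 3-byte form E0 A6 AB at offsets 10–12.
U+ECE75 → 4-byte form F3 AC B9 B5 at offsets 13–16.
U+0225 → 2-byte form C8 A5 at offsets 17–18.
U+1105 → 3-byte form E1 84 85 at offsets 19–21.
Offset 21 falls in char 7's range; it's byte 3 of E1 84 85 = 0x85.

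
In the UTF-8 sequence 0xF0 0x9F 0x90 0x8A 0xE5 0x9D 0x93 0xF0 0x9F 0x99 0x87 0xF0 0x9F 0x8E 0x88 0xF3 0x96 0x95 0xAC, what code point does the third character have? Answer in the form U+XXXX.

Offset 0: leading byte 0xF0 = 11110000 → 4-byte char #1 = F0 9F 90 8A.
Offset 4: leading byte 0xE5 = 11100101 → 3-byte char #2 = E5 9D 93.
Offset 7: leading byte 0xF0 = 11110000 → 4-byte char #3 = F0 9F 99 87.
Leading byte 0xF0 = 11110000 matches 11110xxx → 4-byte sequence.
Byte 1: 0xF0 = 11110000, payload 000 (3 bits).
Byte 2: 0x9F = 10011111 (10xxxxxx ✓), payload 011111.
Byte 3: 0x99 = 10011001 (10xxxxxx ✓), payload 011001.
Byte 4: 0x87 = 10000111 (10xxxxxx ✓), payload 000111.
Concatenate: 000011111011001000111 = 0x1F647 (21 bits → U+1F647).

U+1F647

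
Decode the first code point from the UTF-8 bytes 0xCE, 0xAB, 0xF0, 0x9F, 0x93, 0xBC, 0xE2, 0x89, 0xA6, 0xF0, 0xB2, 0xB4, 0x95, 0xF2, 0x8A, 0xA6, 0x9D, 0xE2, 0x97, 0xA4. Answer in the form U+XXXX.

Offset 0: leading byte 0xCE = 11001110 → 2-byte char #1 = CE AB.
Leading byte 0xCE = 11001110 matches 110xxxxx → 2-byte sequence.
Byte 1: 0xCE = 11001110, payload 01110 (5 bits).
Byte 2: 0xAB = 10101011 (10xxxxxx ✓), payload 101011.
Concatenate: 01110101011 = 0x3AB (11 bits → U+03AB).

U+03AB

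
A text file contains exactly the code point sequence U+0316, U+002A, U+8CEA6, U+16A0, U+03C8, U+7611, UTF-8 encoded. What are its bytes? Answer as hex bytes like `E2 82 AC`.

CC 96 2A F2 8C BA A6 E1 9A A0 CF 88 E7 98 91

U+0316: 2-byte form → CC 96.
U+002A: 1-byte form → 2A.
U+8CEA6: 4-byte form → F2 8C BA A6.
U+16A0: 3-byte form → E1 9A A0.
U+03C8: 2-byte form → CF 88.
U+7611: 3-byte form → E7 98 91.
Concatenated (15 bytes): CC 96 2A F2 8C BA A6 E1 9A A0 CF 88 E7 98 91.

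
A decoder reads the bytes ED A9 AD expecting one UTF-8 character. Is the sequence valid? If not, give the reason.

invalid (encodes a surrogate (U+D800–U+DFFF))

Structurally a 3-byte sequence; payload = 0xDA6D.
But 0xDA6D is in U+D800–U+DFFF, the surrogate range. Surrogates are not Unicode scalar values and are forbidden in UTF-8.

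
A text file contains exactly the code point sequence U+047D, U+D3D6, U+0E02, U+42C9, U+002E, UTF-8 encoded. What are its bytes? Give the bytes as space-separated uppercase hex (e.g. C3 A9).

D1 BD ED 8F 96 E0 B8 82 E4 8B 89 2E

U+047D: 2-byte form → D1 BD.
U+D3D6: 3-byte form → ED 8F 96.
U+0E02: 3-byte form → E0 B8 82.
U+42C9: 3-byte form → E4 8B 89.
U+002E: 1-byte form → 2E.
Concatenated (12 bytes): D1 BD ED 8F 96 E0 B8 82 E4 8B 89 2E.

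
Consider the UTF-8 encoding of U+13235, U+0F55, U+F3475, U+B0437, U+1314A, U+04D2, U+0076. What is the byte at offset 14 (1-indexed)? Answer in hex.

0x90

1-indexed offset 14 is 0-indexed offset 13.
U+13235 → 4-byte form F0 93 88 B5 at offsets 0–3.
U+0F55 → 3-byte form E0 BD 95 at offsets 4–6.
U+F3475 → 4-byte form F3 B3 91 B5 at offsets 7–10.
U+B0437 → 4-byte form F2 B0 90 B7 at offsets 11–14.
Offset 13 falls in char 4's range; it's byte 3 of F2 B0 90 B7 = 0x90.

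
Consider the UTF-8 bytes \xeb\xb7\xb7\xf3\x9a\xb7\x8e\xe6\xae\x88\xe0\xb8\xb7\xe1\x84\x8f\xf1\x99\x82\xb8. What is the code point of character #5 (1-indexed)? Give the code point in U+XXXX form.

Offset 0: leading byte 0xEB = 11101011 → 3-byte char #1 = EB B7 B7.
Offset 3: leading byte 0xF3 = 11110011 → 4-byte char #2 = F3 9A B7 8E.
Offset 7: leading byte 0xE6 = 11100110 → 3-byte char #3 = E6 AE 88.
Offset 10: leading byte 0xE0 = 11100000 → 3-byte char #4 = E0 B8 B7.
Offset 13: leading byte 0xE1 = 11100001 → 3-byte char #5 = E1 84 8F.
Leading byte 0xE1 = 11100001 matches 1110xxxx → 3-byte sequence.
Byte 1: 0xE1 = 11100001, payload 0001 (4 bits).
Byte 2: 0x84 = 10000100 (10xxxxxx ✓), payload 000100.
Byte 3: 0x8F = 10001111 (10xxxxxx ✓), payload 001111.
Concatenate: 0001000100001111 = 0x110F (16 bits → U+110F).

U+110F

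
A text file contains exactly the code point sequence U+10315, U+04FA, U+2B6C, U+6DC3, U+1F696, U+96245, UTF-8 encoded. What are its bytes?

U+10315: 4-byte form → F0 90 8C 95.
U+04FA: 2-byte form → D3 BA.
U+2B6C: 3-byte form → E2 AD AC.
U+6DC3: 3-byte form → E6 B7 83.
U+1F696: 4-byte form → F0 9F 9A 96.
U+96245: 4-byte form → F2 96 89 85.
Concatenated (20 bytes): F0 90 8C 95 D3 BA E2 AD AC E6 B7 83 F0 9F 9A 96 F2 96 89 85.

F0 90 8C 95 D3 BA E2 AD AC E6 B7 83 F0 9F 9A 96 F2 96 89 85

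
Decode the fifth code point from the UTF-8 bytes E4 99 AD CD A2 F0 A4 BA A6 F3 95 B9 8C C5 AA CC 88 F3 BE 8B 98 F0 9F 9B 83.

Offset 0: leading byte 0xE4 = 11100100 → 3-byte char #1 = E4 99 AD.
Offset 3: leading byte 0xCD = 11001101 → 2-byte char #2 = CD A2.
Offset 5: leading byte 0xF0 = 11110000 → 4-byte char #3 = F0 A4 BA A6.
Offset 9: leading byte 0xF3 = 11110011 → 4-byte char #4 = F3 95 B9 8C.
Offset 13: leading byte 0xC5 = 11000101 → 2-byte char #5 = C5 AA.
Leading byte 0xC5 = 11000101 matches 110xxxxx → 2-byte sequence.
Byte 1: 0xC5 = 11000101, payload 00101 (5 bits).
Byte 2: 0xAA = 10101010 (10xxxxxx ✓), payload 101010.
Concatenate: 00101101010 = 0x16A (11 bits → U+016A).

U+016A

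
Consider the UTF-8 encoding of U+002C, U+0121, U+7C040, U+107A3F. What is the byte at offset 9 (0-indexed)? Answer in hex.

0xA8

U+002C → 1-byte form 2C at offsets 0–0.
U+0121 → 2-byte form C4 A1 at offsets 1–2.
U+7C040 → 4-byte form F1 BC 81 80 at offsets 3–6.
U+107A3F → 4-byte form F4 87 A8 BF at offsets 7–10.
Offset 9 falls in char 4's range; it's byte 3 of F4 87 A8 BF = 0xA8.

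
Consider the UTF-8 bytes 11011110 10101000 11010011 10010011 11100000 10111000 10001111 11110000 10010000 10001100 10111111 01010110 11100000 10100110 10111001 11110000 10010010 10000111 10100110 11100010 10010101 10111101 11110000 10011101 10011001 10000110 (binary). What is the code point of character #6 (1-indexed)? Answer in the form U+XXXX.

Offset 0: leading byte 0xDE = 11011110 → 2-byte char #1 = DE A8.
Offset 2: leading byte 0xD3 = 11010011 → 2-byte char #2 = D3 93.
Offset 4: leading byte 0xE0 = 11100000 → 3-byte char #3 = E0 B8 8F.
Offset 7: leading byte 0xF0 = 11110000 → 4-byte char #4 = F0 90 8C BF.
Offset 11: leading byte 0x56 = 01010110 → 1-byte char #5 = 56.
Offset 12: leading byte 0xE0 = 11100000 → 3-byte char #6 = E0 A6 B9.
Leading byte 0xE0 = 11100000 matches 1110xxxx → 3-byte sequence.
Byte 1: 0xE0 = 11100000, payload 0000 (4 bits).
Byte 2: 0xA6 = 10100110 (10xxxxxx ✓), payload 100110.
Byte 3: 0xB9 = 10111001 (10xxxxxx ✓), payload 111001.
Concatenate: 0000100110111001 = 0x9B9 (16 bits → U+09B9).

U+09B9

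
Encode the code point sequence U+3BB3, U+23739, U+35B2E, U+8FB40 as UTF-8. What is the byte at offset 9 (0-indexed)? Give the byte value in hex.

0xAC

U+3BB3 → 3-byte form E3 AE B3 at offsets 0–2.
U+23739 → 4-byte form F0 A3 9C B9 at offsets 3–6.
U+35B2E → 4-byte form F0 B5 AC AE at offsets 7–10.
Offset 9 falls in char 3's range; it's byte 3 of F0 B5 AC AE = 0xAC.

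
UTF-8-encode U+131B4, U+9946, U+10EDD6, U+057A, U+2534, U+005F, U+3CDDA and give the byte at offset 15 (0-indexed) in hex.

U+131B4 → 4-byte form F0 93 86 B4 at offsets 0–3.
U+9946 → 3-byte form E9 A5 86 at offsets 4–6.
U+10EDD6 → 4-byte form F4 8E B7 96 at offsets 7–10.
U+057A → 2-byte form D5 BA at offsets 11–12.
U+2534 → 3-byte form E2 94 B4 at offsets 13–15.
Offset 15 falls in char 5's range; it's byte 3 of E2 94 B4 = 0xB4.

0xB4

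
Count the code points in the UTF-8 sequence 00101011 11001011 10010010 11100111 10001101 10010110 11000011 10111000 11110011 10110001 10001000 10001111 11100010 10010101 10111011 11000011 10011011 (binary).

7

Byte at offset 0: 0x2B = 00101011 → 1-byte char (#1). Advance 1.
Byte at offset 1: 0xCB = 11001011 → 2-byte char (#2). Advance 2.
Byte at offset 3: 0xE7 = 11100111 → 3-byte char (#3). Advance 3.
Byte at offset 6: 0xC3 = 11000011 → 2-byte char (#4). Advance 2.
Byte at offset 8: 0xF3 = 11110011 → 4-byte char (#5). Advance 4.
Byte at offset 12: 0xE2 = 11100010 → 3-byte char (#6). Advance 3.
Byte at offset 15: 0xC3 = 11000011 → 2-byte char (#7). Advance 2.
Reached end at offset 17 after 7 code points.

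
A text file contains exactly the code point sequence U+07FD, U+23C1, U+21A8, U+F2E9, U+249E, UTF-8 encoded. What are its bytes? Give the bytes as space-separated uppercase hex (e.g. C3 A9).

DF BD E2 8F 81 E2 86 A8 EF 8B A9 E2 92 9E

U+07FD: 2-byte form → DF BD.
U+23C1: 3-byte form → E2 8F 81.
U+21A8: 3-byte form → E2 86 A8.
U+F2E9: 3-byte form → EF 8B A9.
U+249E: 3-byte form → E2 92 9E.
Concatenated (14 bytes): DF BD E2 8F 81 E2 86 A8 EF 8B A9 E2 92 9E.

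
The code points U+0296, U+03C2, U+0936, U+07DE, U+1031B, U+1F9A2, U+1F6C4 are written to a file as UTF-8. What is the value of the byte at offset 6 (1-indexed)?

1-indexed offset 6 is 0-indexed offset 5.
U+0296 → 2-byte form CA 96 at offsets 0–1.
U+03C2 → 2-byte form CF 82 at offsets 2–3.
U+0936 → 3-byte form E0 A4 B6 at offsets 4–6.
Offset 5 falls in char 3's range; it's byte 2 of E0 A4 B6 = 0xA4.

0xA4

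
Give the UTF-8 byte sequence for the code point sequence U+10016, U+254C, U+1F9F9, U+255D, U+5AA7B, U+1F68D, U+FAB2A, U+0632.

U+10016: 4-byte form → F0 90 80 96.
U+254C: 3-byte form → E2 95 8C.
U+1F9F9: 4-byte form → F0 9F A7 B9.
U+255D: 3-byte form → E2 95 9D.
U+5AA7B: 4-byte form → F1 9A A9 BB.
U+1F68D: 4-byte form → F0 9F 9A 8D.
U+FAB2A: 4-byte form → F3 BA AC AA.
U+0632: 2-byte form → D8 B2.
Concatenated (28 bytes): F0 90 80 96 E2 95 8C F0 9F A7 B9 E2 95 9D F1 9A A9 BB F0 9F 9A 8D F3 BA AC AA D8 B2.

F0 90 80 96 E2 95 8C F0 9F A7 B9 E2 95 9D F1 9A A9 BB F0 9F 9A 8D F3 BA AC AA D8 B2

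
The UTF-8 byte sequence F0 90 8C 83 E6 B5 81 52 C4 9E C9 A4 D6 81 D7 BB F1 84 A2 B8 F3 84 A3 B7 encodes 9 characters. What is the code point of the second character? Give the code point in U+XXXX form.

Offset 0: leading byte 0xF0 = 11110000 → 4-byte char #1 = F0 90 8C 83.
Offset 4: leading byte 0xE6 = 11100110 → 3-byte char #2 = E6 B5 81.
Leading byte 0xE6 = 11100110 matches 1110xxxx → 3-byte sequence.
Byte 1: 0xE6 = 11100110, payload 0110 (4 bits).
Byte 2: 0xB5 = 10110101 (10xxxxxx ✓), payload 110101.
Byte 3: 0x81 = 10000001 (10xxxxxx ✓), payload 000001.
Concatenate: 0110110101000001 = 0x6D41 (16 bits → U+6D41).

U+6D41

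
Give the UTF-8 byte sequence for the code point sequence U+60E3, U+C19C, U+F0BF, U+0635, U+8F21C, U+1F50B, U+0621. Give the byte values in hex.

U+60E3: 3-byte form → E6 83 A3.
U+C19C: 3-byte form → EC 86 9C.
U+F0BF: 3-byte form → EF 82 BF.
U+0635: 2-byte form → D8 B5.
U+8F21C: 4-byte form → F2 8F 88 9C.
U+1F50B: 4-byte form → F0 9F 94 8B.
U+0621: 2-byte form → D8 A1.
Concatenated (21 bytes): E6 83 A3 EC 86 9C EF 82 BF D8 B5 F2 8F 88 9C F0 9F 94 8B D8 A1.

E6 83 A3 EC 86 9C EF 82 BF D8 B5 F2 8F 88 9C F0 9F 94 8B D8 A1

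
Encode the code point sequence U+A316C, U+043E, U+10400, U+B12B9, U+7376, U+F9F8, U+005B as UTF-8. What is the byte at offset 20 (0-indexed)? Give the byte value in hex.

U+A316C → 4-byte form F2 A3 85 AC at offsets 0–3.
U+043E → 2-byte form D0 BE at offsets 4–5.
U+10400 → 4-byte form F0 90 90 80 at offsets 6–9.
U+B12B9 → 4-byte form F2 B1 8A B9 at offsets 10–13.
U+7376 → 3-byte form E7 8D B6 at offsets 14–16.
U+F9F8 → 3-byte form EF A7 B8 at offsets 17–19.
U+005B → 1-byte form 5B at offsets 20–20.
Offset 20 falls in char 7's range; it's byte 1 of 5B = 0x5B.

0x5B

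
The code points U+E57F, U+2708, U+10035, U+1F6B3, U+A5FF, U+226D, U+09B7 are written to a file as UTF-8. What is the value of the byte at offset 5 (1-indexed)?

1-indexed offset 5 is 0-indexed offset 4.
U+E57F → 3-byte form EE 95 BF at offsets 0–2.
U+2708 → 3-byte form E2 9C 88 at offsets 3–5.
Offset 4 falls in char 2's range; it's byte 2 of E2 9C 88 = 0x9C.

0x9C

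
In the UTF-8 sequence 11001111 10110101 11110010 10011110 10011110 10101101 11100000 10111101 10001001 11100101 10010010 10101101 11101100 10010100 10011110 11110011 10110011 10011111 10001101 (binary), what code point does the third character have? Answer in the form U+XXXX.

Offset 0: leading byte 0xCF = 11001111 → 2-byte char #1 = CF B5.
Offset 2: leading byte 0xF2 = 11110010 → 4-byte char #2 = F2 9E 9E AD.
Offset 6: leading byte 0xE0 = 11100000 → 3-byte char #3 = E0 BD 89.
Leading byte 0xE0 = 11100000 matches 1110xxxx → 3-byte sequence.
Byte 1: 0xE0 = 11100000, payload 0000 (4 bits).
Byte 2: 0xBD = 10111101 (10xxxxxx ✓), payload 111101.
Byte 3: 0x89 = 10001001 (10xxxxxx ✓), payload 001001.
Concatenate: 0000111101001001 = 0xF49 (16 bits → U+0F49).

U+0F49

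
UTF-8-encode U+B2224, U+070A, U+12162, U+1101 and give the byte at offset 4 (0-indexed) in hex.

U+B2224 → 4-byte form F2 B2 88 A4 at offsets 0–3.
U+070A → 2-byte form DC 8A at offsets 4–5.
Offset 4 falls in char 2's range; it's byte 1 of DC 8A = 0xDC.

0xDC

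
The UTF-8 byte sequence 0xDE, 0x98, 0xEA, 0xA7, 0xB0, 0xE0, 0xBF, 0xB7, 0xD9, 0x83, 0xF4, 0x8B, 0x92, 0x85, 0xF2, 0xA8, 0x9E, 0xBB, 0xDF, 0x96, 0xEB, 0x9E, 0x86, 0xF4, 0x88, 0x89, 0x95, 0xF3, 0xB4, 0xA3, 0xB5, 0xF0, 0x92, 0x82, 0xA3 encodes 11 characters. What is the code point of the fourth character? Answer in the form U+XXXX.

Offset 0: leading byte 0xDE = 11011110 → 2-byte char #1 = DE 98.
Offset 2: leading byte 0xEA = 11101010 → 3-byte char #2 = EA A7 B0.
Offset 5: leading byte 0xE0 = 11100000 → 3-byte char #3 = E0 BF B7.
Offset 8: leading byte 0xD9 = 11011001 → 2-byte char #4 = D9 83.
Leading byte 0xD9 = 11011001 matches 110xxxxx → 2-byte sequence.
Byte 1: 0xD9 = 11011001, payload 11001 (5 bits).
Byte 2: 0x83 = 10000011 (10xxxxxx ✓), payload 000011.
Concatenate: 11001000011 = 0x643 (11 bits → U+0643).

U+0643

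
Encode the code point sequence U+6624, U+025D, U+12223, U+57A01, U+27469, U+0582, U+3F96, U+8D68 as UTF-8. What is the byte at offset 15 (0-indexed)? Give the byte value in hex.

U+6624 → 3-byte form E6 98 A4 at offsets 0–2.
U+025D → 2-byte form C9 9D at offsets 3–4.
U+12223 → 4-byte form F0 92 88 A3 at offsets 5–8.
U+57A01 → 4-byte form F1 97 A8 81 at offsets 9–12.
U+27469 → 4-byte form F0 A7 91 A9 at offsets 13–16.
Offset 15 falls in char 5's range; it's byte 3 of F0 A7 91 A9 = 0x91.

0x91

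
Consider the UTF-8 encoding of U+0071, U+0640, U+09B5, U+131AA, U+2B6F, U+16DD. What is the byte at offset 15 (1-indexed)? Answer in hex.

1-indexed offset 15 is 0-indexed offset 14.
U+0071 → 1-byte form 71 at offsets 0–0.
U+0640 → 2-byte form D9 80 at offsets 1–2.
U+09B5 → 3-byte form E0 A6 B5 at offsets 3–5.
U+131AA → 4-byte form F0 93 86 AA at offsets 6–9.
U+2B6F → 3-byte form E2 AD AF at offsets 10–12.
U+16DD → 3-byte form E1 9B 9D at offsets 13–15.
Offset 14 falls in char 6's range; it's byte 2 of E1 9B 9D = 0x9B.

0x9B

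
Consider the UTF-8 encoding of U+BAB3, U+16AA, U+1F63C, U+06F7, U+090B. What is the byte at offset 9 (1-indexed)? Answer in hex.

0x98

1-indexed offset 9 is 0-indexed offset 8.
U+BAB3 → 3-byte form EB AA B3 at offsets 0–2.
U+16AA → 3-byte form E1 9A AA at offsets 3–5.
U+1F63C → 4-byte form F0 9F 98 BC at offsets 6–9.
Offset 8 falls in char 3's range; it's byte 3 of F0 9F 98 BC = 0x98.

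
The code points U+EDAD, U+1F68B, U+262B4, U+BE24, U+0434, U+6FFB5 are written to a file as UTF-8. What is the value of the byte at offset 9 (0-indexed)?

U+EDAD → 3-byte form EE B6 AD at offsets 0–2.
U+1F68B → 4-byte form F0 9F 9A 8B at offsets 3–6.
U+262B4 → 4-byte form F0 A6 8A B4 at offsets 7–10.
Offset 9 falls in char 3's range; it's byte 3 of F0 A6 8A B4 = 0x8A.

0x8A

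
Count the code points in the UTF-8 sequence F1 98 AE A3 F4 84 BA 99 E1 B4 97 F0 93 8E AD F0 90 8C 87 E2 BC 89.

6

Byte at offset 0: 0xF1 = 11110001 → 4-byte char (#1). Advance 4.
Byte at offset 4: 0xF4 = 11110100 → 4-byte char (#2). Advance 4.
Byte at offset 8: 0xE1 = 11100001 → 3-byte char (#3). Advance 3.
Byte at offset 11: 0xF0 = 11110000 → 4-byte char (#4). Advance 4.
Byte at offset 15: 0xF0 = 11110000 → 4-byte char (#5). Advance 4.
Byte at offset 19: 0xE2 = 11100010 → 3-byte char (#6). Advance 3.
Reached end at offset 22 after 6 code points.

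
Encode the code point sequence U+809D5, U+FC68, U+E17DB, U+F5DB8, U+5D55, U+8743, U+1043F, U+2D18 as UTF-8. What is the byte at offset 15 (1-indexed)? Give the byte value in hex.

1-indexed offset 15 is 0-indexed offset 14.
U+809D5 → 4-byte form F2 80 A7 95 at offsets 0–3.
U+FC68 → 3-byte form EF B1 A8 at offsets 4–6.
U+E17DB → 4-byte form F3 A1 9F 9B at offsets 7–10.
U+F5DB8 → 4-byte form F3 B5 B6 B8 at offsets 11–14.
Offset 14 falls in char 4's range; it's byte 4 of F3 B5 B6 B8 = 0xB8.

0xB8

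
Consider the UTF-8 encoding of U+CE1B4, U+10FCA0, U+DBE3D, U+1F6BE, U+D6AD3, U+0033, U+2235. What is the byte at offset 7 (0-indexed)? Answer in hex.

U+CE1B4 → 4-byte form F3 8E 86 B4 at offsets 0–3.
U+10FCA0 → 4-byte form F4 8F B2 A0 at offsets 4–7.
Offset 7 falls in char 2's range; it's byte 4 of F4 8F B2 A0 = 0xA0.

0xA0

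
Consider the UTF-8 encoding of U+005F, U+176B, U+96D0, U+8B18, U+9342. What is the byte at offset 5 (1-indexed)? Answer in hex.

0xE9

1-indexed offset 5 is 0-indexed offset 4.
U+005F → 1-byte form 5F at offsets 0–0.
U+176B → 3-byte form E1 9D AB at offsets 1–3.
U+96D0 → 3-byte form E9 9B 90 at offsets 4–6.
Offset 4 falls in char 3's range; it's byte 1 of E9 9B 90 = 0xE9.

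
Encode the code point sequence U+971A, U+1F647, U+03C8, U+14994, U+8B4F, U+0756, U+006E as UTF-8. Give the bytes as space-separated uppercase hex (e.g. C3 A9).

E9 9C 9A F0 9F 99 87 CF 88 F0 94 A6 94 E8 AD 8F DD 96 6E

U+971A: 3-byte form → E9 9C 9A.
U+1F647: 4-byte form → F0 9F 99 87.
U+03C8: 2-byte form → CF 88.
U+14994: 4-byte form → F0 94 A6 94.
U+8B4F: 3-byte form → E8 AD 8F.
U+0756: 2-byte form → DD 96.
U+006E: 1-byte form → 6E.
Concatenated (19 bytes): E9 9C 9A F0 9F 99 87 CF 88 F0 94 A6 94 E8 AD 8F DD 96 6E.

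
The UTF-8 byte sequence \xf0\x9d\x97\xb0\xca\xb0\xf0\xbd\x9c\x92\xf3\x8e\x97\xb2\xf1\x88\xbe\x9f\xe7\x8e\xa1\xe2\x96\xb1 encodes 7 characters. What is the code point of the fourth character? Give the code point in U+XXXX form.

U+CE5F2

Offset 0: leading byte 0xF0 = 11110000 → 4-byte char #1 = F0 9D 97 B0.
Offset 4: leading byte 0xCA = 11001010 → 2-byte char #2 = CA B0.
Offset 6: leading byte 0xF0 = 11110000 → 4-byte char #3 = F0 BD 9C 92.
Offset 10: leading byte 0xF3 = 11110011 → 4-byte char #4 = F3 8E 97 B2.
Leading byte 0xF3 = 11110011 matches 11110xxx → 4-byte sequence.
Byte 1: 0xF3 = 11110011, payload 011 (3 bits).
Byte 2: 0x8E = 10001110 (10xxxxxx ✓), payload 001110.
Byte 3: 0x97 = 10010111 (10xxxxxx ✓), payload 010111.
Byte 4: 0xB2 = 10110010 (10xxxxxx ✓), payload 110010.
Concatenate: 011001110010111110010 = 0xCE5F2 (21 bits → U+CE5F2).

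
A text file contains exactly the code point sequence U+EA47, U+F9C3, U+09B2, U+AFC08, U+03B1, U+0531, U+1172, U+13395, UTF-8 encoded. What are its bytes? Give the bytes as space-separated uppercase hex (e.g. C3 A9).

EE A9 87 EF A7 83 E0 A6 B2 F2 AF B0 88 CE B1 D4 B1 E1 85 B2 F0 93 8E 95

U+EA47: 3-byte form → EE A9 87.
U+F9C3: 3-byte form → EF A7 83.
U+09B2: 3-byte form → E0 A6 B2.
U+AFC08: 4-byte form → F2 AF B0 88.
U+03B1: 2-byte form → CE B1.
U+0531: 2-byte form → D4 B1.
U+1172: 3-byte form → E1 85 B2.
U+13395: 4-byte form → F0 93 8E 95.
Concatenated (24 bytes): EE A9 87 EF A7 83 E0 A6 B2 F2 AF B0 88 CE B1 D4 B1 E1 85 B2 F0 93 8E 95.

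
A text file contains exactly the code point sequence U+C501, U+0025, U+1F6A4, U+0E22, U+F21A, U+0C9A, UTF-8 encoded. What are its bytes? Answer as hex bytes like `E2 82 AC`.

U+C501: 3-byte form → EC 94 81.
U+0025: 1-byte form → 25.
U+1F6A4: 4-byte form → F0 9F 9A A4.
U+0E22: 3-byte form → E0 B8 A2.
U+F21A: 3-byte form → EF 88 9A.
U+0C9A: 3-byte form → E0 B2 9A.
Concatenated (17 bytes): EC 94 81 25 F0 9F 9A A4 E0 B8 A2 EF 88 9A E0 B2 9A.

EC 94 81 25 F0 9F 9A A4 E0 B8 A2 EF 88 9A E0 B2 9A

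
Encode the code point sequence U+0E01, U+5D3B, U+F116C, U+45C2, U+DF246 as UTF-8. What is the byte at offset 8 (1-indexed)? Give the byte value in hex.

0xB1

1-indexed offset 8 is 0-indexed offset 7.
U+0E01 → 3-byte form E0 B8 81 at offsets 0–2.
U+5D3B → 3-byte form E5 B4 BB at offsets 3–5.
U+F116C → 4-byte form F3 B1 85 AC at offsets 6–9.
Offset 7 falls in char 3's range; it's byte 2 of F3 B1 85 AC = 0xB1.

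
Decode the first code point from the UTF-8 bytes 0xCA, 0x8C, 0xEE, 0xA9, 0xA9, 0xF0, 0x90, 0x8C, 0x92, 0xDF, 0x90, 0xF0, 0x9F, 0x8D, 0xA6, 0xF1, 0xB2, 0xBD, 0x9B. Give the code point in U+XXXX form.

Offset 0: leading byte 0xCA = 11001010 → 2-byte char #1 = CA 8C.
Leading byte 0xCA = 11001010 matches 110xxxxx → 2-byte sequence.
Byte 1: 0xCA = 11001010, payload 01010 (5 bits).
Byte 2: 0x8C = 10001100 (10xxxxxx ✓), payload 001100.
Concatenate: 01010001100 = 0x28C (11 bits → U+028C).

U+028C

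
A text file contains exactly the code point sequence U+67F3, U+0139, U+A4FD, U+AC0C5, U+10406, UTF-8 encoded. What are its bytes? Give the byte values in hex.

E6 9F B3 C4 B9 EA 93 BD F2 AC 83 85 F0 90 90 86

U+67F3: 3-byte form → E6 9F B3.
U+0139: 2-byte form → C4 B9.
U+A4FD: 3-byte form → EA 93 BD.
U+AC0C5: 4-byte form → F2 AC 83 85.
U+10406: 4-byte form → F0 90 90 86.
Concatenated (16 bytes): E6 9F B3 C4 B9 EA 93 BD F2 AC 83 85 F0 90 90 86.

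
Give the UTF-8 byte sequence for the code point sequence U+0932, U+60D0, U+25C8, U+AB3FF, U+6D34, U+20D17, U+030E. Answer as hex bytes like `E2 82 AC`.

U+0932: 3-byte form → E0 A4 B2.
U+60D0: 3-byte form → E6 83 90.
U+25C8: 3-byte form → E2 97 88.
U+AB3FF: 4-byte form → F2 AB 8F BF.
U+6D34: 3-byte form → E6 B4 B4.
U+20D17: 4-byte form → F0 A0 B4 97.
U+030E: 2-byte form → CC 8E.
Concatenated (22 bytes): E0 A4 B2 E6 83 90 E2 97 88 F2 AB 8F BF E6 B4 B4 F0 A0 B4 97 CC 8E.

E0 A4 B2 E6 83 90 E2 97 88 F2 AB 8F BF E6 B4 B4 F0 A0 B4 97 CC 8E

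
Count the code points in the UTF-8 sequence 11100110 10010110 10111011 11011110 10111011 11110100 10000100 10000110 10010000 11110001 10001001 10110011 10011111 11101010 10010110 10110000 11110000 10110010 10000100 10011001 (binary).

Byte at offset 0: 0xE6 = 11100110 → 3-byte char (#1). Advance 3.
Byte at offset 3: 0xDE = 11011110 → 2-byte char (#2). Advance 2.
Byte at offset 5: 0xF4 = 11110100 → 4-byte char (#3). Advance 4.
Byte at offset 9: 0xF1 = 11110001 → 4-byte char (#4). Advance 4.
Byte at offset 13: 0xEA = 11101010 → 3-byte char (#5). Advance 3.
Byte at offset 16: 0xF0 = 11110000 → 4-byte char (#6). Advance 4.
Reached end at offset 20 after 6 code points.

6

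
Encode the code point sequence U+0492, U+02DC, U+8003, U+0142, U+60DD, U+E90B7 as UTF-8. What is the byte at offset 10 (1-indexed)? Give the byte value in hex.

1-indexed offset 10 is 0-indexed offset 9.
U+0492 → 2-byte form D2 92 at offsets 0–1.
U+02DC → 2-byte form CB 9C at offsets 2–3.
U+8003 → 3-byte form E8 80 83 at offsets 4–6.
U+0142 → 2-byte form C5 82 at offsets 7–8.
U+60DD → 3-byte form E6 83 9D at offsets 9–11.
Offset 9 falls in char 5's range; it's byte 1 of E6 83 9D = 0xE6.

0xE6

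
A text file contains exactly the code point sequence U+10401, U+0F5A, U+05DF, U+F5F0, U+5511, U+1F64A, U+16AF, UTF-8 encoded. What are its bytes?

F0 90 90 81 E0 BD 9A D7 9F EF 97 B0 E5 94 91 F0 9F 99 8A E1 9A AF

U+10401: 4-byte form → F0 90 90 81.
U+0F5A: 3-byte form → E0 BD 9A.
U+05DF: 2-byte form → D7 9F.
U+F5F0: 3-byte form → EF 97 B0.
U+5511: 3-byte form → E5 94 91.
U+1F64A: 4-byte form → F0 9F 99 8A.
U+16AF: 3-byte form → E1 9A AF.
Concatenated (22 bytes): F0 90 90 81 E0 BD 9A D7 9F EF 97 B0 E5 94 91 F0 9F 99 8A E1 9A AF.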